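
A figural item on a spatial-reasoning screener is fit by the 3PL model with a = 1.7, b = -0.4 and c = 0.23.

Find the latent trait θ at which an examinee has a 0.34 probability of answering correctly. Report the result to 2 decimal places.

P(θ) = c + (1 − c) · 1 / (1 + exp(−a(θ − b)))
Remove guessing floor: (0.34 − 0.23)/(1 − 0.23) = 0.1429
logit = ln(0.1429/0.8571) = -1.7918
θ = b + logit/(a) = -0.4 + (-1.7918)/1.7000 = -1.4540

-1.45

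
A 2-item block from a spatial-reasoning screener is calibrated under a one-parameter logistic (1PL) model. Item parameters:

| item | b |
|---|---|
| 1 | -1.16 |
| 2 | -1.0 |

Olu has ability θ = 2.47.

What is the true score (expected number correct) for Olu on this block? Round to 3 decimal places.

1.944

P(θ) = 1 / (1 + exp(−(θ − b)))
P_1 = 1/(1+e^{-3.6300}) = 0.9742
P_2 = 1/(1+e^{-3.4700}) = 0.9698
E[score] = 0.9742 + 0.9698 = 1.9440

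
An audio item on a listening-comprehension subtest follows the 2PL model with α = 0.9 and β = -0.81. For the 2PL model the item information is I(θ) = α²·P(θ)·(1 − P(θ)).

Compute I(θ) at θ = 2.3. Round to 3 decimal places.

P = 1/(1+e^{-2.7990}) = 0.9426
P(1−P) = 0.9426 × 0.0574 = 0.0541
I = α² × P(1−P) = 0.9² × 0.0541 = 0.04381

0.044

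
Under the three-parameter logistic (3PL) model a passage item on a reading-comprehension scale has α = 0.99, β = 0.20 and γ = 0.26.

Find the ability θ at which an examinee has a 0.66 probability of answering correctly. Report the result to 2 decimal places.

P(θ) = γ + (1 − γ) · 1 / (1 + exp(−α(θ − β)))
Remove guessing floor: (0.66 − 0.26)/(1 − 0.26) = 0.5405
logit = ln(0.5405/0.4595) = 0.1625
θ = β + logit/(α) = 0.20 + 0.1625/0.9900 = 0.3642

0.36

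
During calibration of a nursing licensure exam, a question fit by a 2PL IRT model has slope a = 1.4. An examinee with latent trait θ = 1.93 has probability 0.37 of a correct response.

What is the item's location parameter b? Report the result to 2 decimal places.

2.31

P(θ) = 1 / (1 + exp(−a(θ − b)))
logit(0.37) = ln(0.37/0.63) = -0.5322
b = θ − logit/(a) = 1.93 − (-0.5322)/1.4000 = 2.3102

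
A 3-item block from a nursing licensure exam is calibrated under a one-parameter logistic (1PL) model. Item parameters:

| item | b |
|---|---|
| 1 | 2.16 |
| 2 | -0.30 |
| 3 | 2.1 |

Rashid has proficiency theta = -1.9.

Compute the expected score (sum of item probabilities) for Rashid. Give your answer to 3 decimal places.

0.203

P(theta) = 1 / (1 + exp(−(theta − b)))
P_1 = 1/(1+e^{4.0600}) = 0.0170
P_2 = 1/(1+e^{1.6000}) = 0.1680
P_3 = 1/(1+e^{4.0000}) = 0.0180
E[score] = 0.0170 + 0.1680 + 0.0180 = 0.2029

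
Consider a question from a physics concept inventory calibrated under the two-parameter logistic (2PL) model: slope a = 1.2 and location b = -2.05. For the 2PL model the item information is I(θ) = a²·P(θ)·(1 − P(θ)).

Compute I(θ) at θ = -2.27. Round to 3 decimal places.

0.354

P = 1/(1+e^{0.2640}) = 0.4344
P(1−P) = 0.4344 × 0.5656 = 0.2457
I = a² × P(1−P) = 1.2² × 0.2457 = 0.35380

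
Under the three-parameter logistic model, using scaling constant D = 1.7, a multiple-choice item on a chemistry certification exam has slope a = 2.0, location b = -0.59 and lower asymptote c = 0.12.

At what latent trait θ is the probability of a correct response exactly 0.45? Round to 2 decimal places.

P(θ) = c + (1 − c) · 1 / (1 + exp(−D·a(θ − b)))
Remove guessing floor: (0.45 − 0.12)/(1 − 0.12) = 0.3750
logit = ln(0.3750/0.6250) = -0.5108
θ = b + logit/(1.7·a) = -0.59 + (-0.5108)/3.4000 = -0.7402

-0.74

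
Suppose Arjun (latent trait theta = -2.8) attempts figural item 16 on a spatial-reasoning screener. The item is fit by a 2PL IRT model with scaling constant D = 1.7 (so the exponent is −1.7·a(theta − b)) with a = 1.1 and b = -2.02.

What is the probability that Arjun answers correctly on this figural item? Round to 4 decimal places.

P(theta) = 1 / (1 + exp(−D·a(theta − b)))
Exponent: 1.7 × 1.1 × (-2.8 − (-2.02)) = -1.4586
1/(1 + e^{1.4586}) = 0.1887
P = 0.1887

0.1887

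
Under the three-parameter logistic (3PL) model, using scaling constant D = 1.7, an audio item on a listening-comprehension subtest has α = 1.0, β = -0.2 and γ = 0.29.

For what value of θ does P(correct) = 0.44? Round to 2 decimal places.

P(θ) = γ + (1 − γ) · 1 / (1 + exp(−D·α(θ − β)))
Remove guessing floor: (0.44 − 0.29)/(1 − 0.29) = 0.2113
logit = ln(0.2113/0.7887) = -1.3173
θ = β + logit/(1.7·α) = -0.2 + (-1.3173)/1.7000 = -0.9749

-0.97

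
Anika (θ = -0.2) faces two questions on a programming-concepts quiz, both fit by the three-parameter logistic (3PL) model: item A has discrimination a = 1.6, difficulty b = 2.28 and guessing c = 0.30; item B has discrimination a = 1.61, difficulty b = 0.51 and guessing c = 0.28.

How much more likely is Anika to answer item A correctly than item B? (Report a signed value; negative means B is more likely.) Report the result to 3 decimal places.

P(θ) = c + (1 − c) · 1 / (1 + exp(−a(θ − b)))
P_A = 0.3130
P_B = 0.4541
P_A − P_B = -0.1411

-0.141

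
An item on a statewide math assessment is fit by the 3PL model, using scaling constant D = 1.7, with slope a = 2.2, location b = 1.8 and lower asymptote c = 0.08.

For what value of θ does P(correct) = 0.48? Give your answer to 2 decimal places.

1.73

P(θ) = c + (1 − c) · 1 / (1 + exp(−D·a(θ − b)))
Remove guessing floor: (0.48 − 0.08)/(1 − 0.08) = 0.4348
logit = ln(0.4348/0.5652) = -0.2624
θ = b + logit/(1.7·a) = 1.8 + (-0.2624)/3.7400 = 1.7298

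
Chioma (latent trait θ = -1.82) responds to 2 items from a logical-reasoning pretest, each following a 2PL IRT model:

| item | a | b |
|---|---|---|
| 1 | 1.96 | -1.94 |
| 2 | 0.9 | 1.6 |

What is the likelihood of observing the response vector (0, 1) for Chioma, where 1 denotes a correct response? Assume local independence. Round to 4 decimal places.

0.0194

P(θ) = 1 / (1 + exp(−a(θ − b)))
P_1 = 1/(1+e^{-0.2352}) = 0.5585
P_2 = 1/(1+e^{3.0780}) = 0.0440
L = (1−P_1) × P_2 = 0.4415 × 0.0440 = 0.01944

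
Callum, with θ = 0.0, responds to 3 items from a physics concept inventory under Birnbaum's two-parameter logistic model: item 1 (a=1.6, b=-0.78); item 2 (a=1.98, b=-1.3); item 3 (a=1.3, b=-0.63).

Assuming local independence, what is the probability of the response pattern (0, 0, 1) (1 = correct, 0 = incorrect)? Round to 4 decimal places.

P(θ) = 1 / (1 + exp(−a(θ − b)))
P_1 = 1/(1+e^{-1.2480}) = 0.7770
P_2 = 1/(1+e^{-2.5740}) = 0.9292
P_3 = 1/(1+e^{-0.8190}) = 0.6940
L = (1−P_1) × (1−P_2) × P_3 = 0.2230 × 0.0708 × 0.6940 = 0.01096

0.0110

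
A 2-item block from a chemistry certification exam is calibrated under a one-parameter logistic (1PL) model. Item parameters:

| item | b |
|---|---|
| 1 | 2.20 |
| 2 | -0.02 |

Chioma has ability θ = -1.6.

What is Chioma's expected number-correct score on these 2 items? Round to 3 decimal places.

P(θ) = 1 / (1 + exp(−(θ − b)))
P_1 = 1/(1+e^{3.8000}) = 0.0219
P_2 = 1/(1+e^{1.5800}) = 0.1708
E[score] = 0.0219 + 0.1708 = 0.1927

0.193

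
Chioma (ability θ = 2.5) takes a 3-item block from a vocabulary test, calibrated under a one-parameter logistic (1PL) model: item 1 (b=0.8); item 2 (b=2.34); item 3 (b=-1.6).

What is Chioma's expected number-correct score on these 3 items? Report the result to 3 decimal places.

P(θ) = 1 / (1 + exp(−(θ − b)))
P_1 = 1/(1+e^{-1.7000}) = 0.8455
P_2 = 1/(1+e^{-0.1600}) = 0.5399
P_3 = 1/(1+e^{-4.1000}) = 0.9837
E[score] = 0.8455 + 0.5399 + 0.9837 = 2.3691

2.369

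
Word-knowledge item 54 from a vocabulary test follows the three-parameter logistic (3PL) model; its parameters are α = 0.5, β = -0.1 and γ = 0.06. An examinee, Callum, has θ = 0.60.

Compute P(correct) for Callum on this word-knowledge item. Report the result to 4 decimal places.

P(θ) = γ + (1 − γ) · 1 / (1 + exp(−α(θ − β)))
Exponent: 0.5 × (0.60 − (-0.1)) = 0.3500
1/(1 + e^{-0.3500}) = 0.5866
P = 0.06 + 0.94 × 0.5866 = 0.6114

0.6114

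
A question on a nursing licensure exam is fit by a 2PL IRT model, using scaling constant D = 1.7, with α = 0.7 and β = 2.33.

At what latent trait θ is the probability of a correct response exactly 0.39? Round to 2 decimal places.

P(θ) = 1 / (1 + exp(−D·α(θ − β)))
logit = ln(0.3900/0.6100) = -0.4473
θ = β + logit/(1.7·α) = 2.33 + (-0.4473)/1.1900 = 1.9541

1.95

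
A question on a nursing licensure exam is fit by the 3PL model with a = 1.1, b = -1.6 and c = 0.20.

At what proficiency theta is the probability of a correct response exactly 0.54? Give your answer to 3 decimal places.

P(theta) = c + (1 − c) · 1 / (1 + exp(−a(theta − b)))
Remove guessing floor: (0.54 − 0.20)/(1 − 0.20) = 0.4250
logit = ln(0.4250/0.5750) = -0.3023
theta = b + logit/(a) = -1.6 + (-0.3023)/1.1000 = -1.8748

-1.875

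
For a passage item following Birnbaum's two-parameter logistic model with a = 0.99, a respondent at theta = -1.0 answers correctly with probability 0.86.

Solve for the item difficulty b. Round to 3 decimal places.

P(theta) = 1 / (1 + exp(−a(theta − b)))
logit(0.86) = ln(0.86/0.14) = 1.8153
b = theta − logit/(a) = -1.0 − 1.8153/0.9900 = -2.8336

-2.834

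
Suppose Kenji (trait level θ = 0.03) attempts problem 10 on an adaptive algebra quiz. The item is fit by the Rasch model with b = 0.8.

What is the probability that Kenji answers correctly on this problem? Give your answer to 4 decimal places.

P(θ) = 1 / (1 + exp(−(θ − b)))
Exponent: (0.03 − 0.8) = -0.7700
1/(1 + e^{0.7700}) = 0.3165
P = 0.3165

0.3165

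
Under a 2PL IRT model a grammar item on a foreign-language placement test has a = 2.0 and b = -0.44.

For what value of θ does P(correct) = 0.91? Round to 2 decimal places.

P(θ) = 1 / (1 + exp(−a(θ − b)))
logit = ln(0.9100/0.0900) = 2.3136
θ = b + logit/(a) = -0.44 + 2.3136/2.0000 = 0.7168

0.72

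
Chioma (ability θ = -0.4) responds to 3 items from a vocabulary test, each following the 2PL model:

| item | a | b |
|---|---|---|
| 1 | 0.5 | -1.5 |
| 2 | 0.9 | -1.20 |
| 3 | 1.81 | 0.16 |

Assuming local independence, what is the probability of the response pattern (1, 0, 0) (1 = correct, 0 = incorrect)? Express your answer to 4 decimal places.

0.1523

P(θ) = 1 / (1 + exp(−a(θ − b)))
P_1 = 1/(1+e^{-0.5500}) = 0.6341
P_2 = 1/(1+e^{-0.7200}) = 0.6726
P_3 = 1/(1+e^{1.0136}) = 0.2663
L = P_1 × (1−P_2) × (1−P_3) = 0.6341 × 0.3274 × 0.7337 = 0.15233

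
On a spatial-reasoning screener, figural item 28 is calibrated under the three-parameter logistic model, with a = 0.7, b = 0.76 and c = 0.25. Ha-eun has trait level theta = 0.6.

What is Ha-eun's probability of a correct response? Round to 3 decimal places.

P(theta) = c + (1 − c) · 1 / (1 + exp(−a(theta − b)))
Exponent: 0.7 × (0.6 − 0.76) = -0.1120
1/(1 + e^{0.1120}) = 0.4720
P = 0.25 + 0.75 × 0.4720 = 0.6040

0.604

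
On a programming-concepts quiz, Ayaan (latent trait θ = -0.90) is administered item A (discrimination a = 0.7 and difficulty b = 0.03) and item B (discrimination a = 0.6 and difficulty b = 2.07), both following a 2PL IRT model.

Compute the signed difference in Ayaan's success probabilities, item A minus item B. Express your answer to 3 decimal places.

P(θ) = 1 / (1 + exp(−a(θ − b)))
P_A = 0.3428
P_B = 0.1441
P_A − P_B = 0.1987

0.199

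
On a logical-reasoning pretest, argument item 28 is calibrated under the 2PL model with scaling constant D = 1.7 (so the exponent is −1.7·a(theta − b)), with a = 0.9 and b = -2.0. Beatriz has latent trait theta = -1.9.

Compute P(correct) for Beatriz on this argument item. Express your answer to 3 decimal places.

P(theta) = 1 / (1 + exp(−D·a(theta − b)))
Exponent: 1.7 × 0.9 × (-1.9 − (-2.0)) = 0.1530
1/(1 + e^{-0.1530}) = 0.5382
P = 0.5382

0.538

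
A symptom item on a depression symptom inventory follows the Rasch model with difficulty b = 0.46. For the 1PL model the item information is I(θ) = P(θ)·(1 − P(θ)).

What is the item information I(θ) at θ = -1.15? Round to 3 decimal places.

P = 1/(1+e^{1.6100}) = 0.1666
P(1−P) = 0.1666 × 0.8334 = 0.1388
I = P(1−P) = 0.13884

0.139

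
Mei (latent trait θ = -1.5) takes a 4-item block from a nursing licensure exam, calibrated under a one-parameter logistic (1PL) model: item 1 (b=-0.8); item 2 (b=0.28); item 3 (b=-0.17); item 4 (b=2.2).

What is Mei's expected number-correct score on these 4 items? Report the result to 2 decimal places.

P(θ) = 1 / (1 + exp(−(θ − b)))
P_1 = 1/(1+e^{0.7000}) = 0.3318
P_2 = 1/(1+e^{1.7800}) = 0.1443
P_3 = 1/(1+e^{1.3300}) = 0.2092
P_4 = 1/(1+e^{3.7000}) = 0.0241
E[score] = 0.3318 + 0.1443 + 0.2092 + 0.0241 = 0.7094

0.71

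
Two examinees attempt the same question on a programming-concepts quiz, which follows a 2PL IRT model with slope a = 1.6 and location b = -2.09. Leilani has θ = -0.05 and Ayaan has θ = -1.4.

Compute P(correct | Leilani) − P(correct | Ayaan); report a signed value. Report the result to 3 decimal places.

0.212

P(θ) = 1 / (1 + exp(−a(θ − b)))
P(Leilani) = 0.9632  [exponent 3.2640]
P(Ayaan) = 0.7510  [exponent 1.1040]
Difference = 0.9632 − 0.7510 = 0.2122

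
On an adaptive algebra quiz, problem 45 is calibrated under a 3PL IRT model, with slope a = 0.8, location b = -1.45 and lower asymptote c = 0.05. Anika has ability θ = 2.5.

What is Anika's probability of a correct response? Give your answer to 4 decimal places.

P(θ) = c + (1 − c) · 1 / (1 + exp(−a(θ − b)))
Exponent: 0.8 × (2.5 − (-1.45)) = 3.1600
1/(1 + e^{-3.1600}) = 0.9593
P = 0.05 + 0.95 × 0.9593 = 0.9613

0.9613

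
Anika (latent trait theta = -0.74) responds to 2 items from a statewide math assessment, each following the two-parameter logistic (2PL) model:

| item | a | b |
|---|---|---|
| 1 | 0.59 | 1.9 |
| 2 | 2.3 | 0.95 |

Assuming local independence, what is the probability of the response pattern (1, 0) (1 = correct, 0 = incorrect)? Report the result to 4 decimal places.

P(theta) = 1 / (1 + exp(−a(theta − b)))
P_1 = 1/(1+e^{1.5576}) = 0.1740
P_2 = 1/(1+e^{3.8870}) = 0.0201
L = P_1 × (1−P_2) = 0.1740 × 0.9799 = 0.17049

0.1705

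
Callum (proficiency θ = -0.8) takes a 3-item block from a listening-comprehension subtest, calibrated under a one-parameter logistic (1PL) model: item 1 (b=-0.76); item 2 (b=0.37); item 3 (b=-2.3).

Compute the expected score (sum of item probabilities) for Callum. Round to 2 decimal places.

1.54

P(θ) = 1 / (1 + exp(−(θ − b)))
P_1 = 1/(1+e^{0.0400}) = 0.4900
P_2 = 1/(1+e^{1.1700}) = 0.2369
P_3 = 1/(1+e^{-1.5000}) = 0.8176
E[score] = 0.4900 + 0.2369 + 0.8176 = 1.5444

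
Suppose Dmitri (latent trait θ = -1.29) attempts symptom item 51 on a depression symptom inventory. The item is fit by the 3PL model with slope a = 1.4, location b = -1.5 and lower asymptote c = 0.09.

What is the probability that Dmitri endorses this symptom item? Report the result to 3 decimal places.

0.611

P(θ) = c + (1 − c) · 1 / (1 + exp(−a(θ − b)))
Exponent: 1.4 × (-1.29 − (-1.5)) = 0.2940
1/(1 + e^{-0.2940}) = 0.5730
P = 0.09 + 0.91 × 0.5730 = 0.6114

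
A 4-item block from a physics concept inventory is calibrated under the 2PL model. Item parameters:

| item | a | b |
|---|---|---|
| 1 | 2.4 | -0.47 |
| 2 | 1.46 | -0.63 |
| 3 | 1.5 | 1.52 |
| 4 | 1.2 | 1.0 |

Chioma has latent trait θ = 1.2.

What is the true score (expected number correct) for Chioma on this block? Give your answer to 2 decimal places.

2.86

P(θ) = 1 / (1 + exp(−a(θ − b)))
P_1 = 1/(1+e^{-4.0080}) = 0.9822
P_2 = 1/(1+e^{-2.6718}) = 0.9353
P_3 = 1/(1+e^{0.4800}) = 0.3823
P_4 = 1/(1+e^{-0.2400}) = 0.5597
E[score] = 0.9822 + 0.9353 + 0.3823 + 0.5597 = 2.8595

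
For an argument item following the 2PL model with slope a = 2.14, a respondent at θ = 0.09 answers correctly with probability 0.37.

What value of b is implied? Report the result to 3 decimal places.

P(θ) = 1 / (1 + exp(−a(θ − b)))
logit(0.37) = ln(0.37/0.63) = -0.5322
b = θ − logit/(a) = 0.09 − (-0.5322)/2.1400 = 0.3387

0.339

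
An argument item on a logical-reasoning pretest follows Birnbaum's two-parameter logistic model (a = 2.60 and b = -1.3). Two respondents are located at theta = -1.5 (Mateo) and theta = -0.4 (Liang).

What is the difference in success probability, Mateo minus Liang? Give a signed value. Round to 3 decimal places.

P(theta) = 1 / (1 + exp(−a(theta − b)))
P(Mateo) = 0.3729  [exponent -0.5200]
P(Liang) = 0.9121  [exponent 2.3400]
Difference = 0.3729 − 0.9121 = -0.5393

-0.539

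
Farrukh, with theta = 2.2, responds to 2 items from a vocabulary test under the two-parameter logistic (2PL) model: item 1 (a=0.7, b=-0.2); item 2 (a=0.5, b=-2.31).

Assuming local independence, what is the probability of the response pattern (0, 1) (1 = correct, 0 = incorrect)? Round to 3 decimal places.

P(theta) = 1 / (1 + exp(−a(theta − b)))
P_1 = 1/(1+e^{-1.6800}) = 0.8429
P_2 = 1/(1+e^{-2.2550}) = 0.9051
L = (1−P_1) × P_2 = 0.1571 × 0.9051 = 0.14218

0.142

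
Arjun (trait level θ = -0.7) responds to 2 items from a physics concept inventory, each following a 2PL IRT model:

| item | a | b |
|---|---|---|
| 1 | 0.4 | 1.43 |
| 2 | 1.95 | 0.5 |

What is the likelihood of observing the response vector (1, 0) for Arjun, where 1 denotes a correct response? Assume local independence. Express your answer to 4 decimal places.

0.2727

P(θ) = 1 / (1 + exp(−a(θ − b)))
P_1 = 1/(1+e^{0.8520}) = 0.2990
P_2 = 1/(1+e^{2.3400}) = 0.0879
L = P_1 × (1−P_2) = 0.2990 × 0.9121 = 0.27274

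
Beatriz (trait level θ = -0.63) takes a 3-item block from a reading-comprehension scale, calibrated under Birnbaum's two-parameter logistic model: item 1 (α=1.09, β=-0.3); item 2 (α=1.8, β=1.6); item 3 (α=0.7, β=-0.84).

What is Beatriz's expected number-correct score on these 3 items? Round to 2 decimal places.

0.97

P(θ) = 1 / (1 + exp(−α(θ − β)))
P_1 = 1/(1+e^{0.3597}) = 0.4110
P_2 = 1/(1+e^{4.0140}) = 0.0177
P_3 = 1/(1+e^{-0.1470}) = 0.5367
E[score] = 0.4110 + 0.0177 + 0.5367 = 0.9655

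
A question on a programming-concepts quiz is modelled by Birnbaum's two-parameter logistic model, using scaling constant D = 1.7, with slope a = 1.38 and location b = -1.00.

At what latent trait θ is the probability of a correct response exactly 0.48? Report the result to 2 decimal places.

P(θ) = 1 / (1 + exp(−D·a(θ − b)))
logit = ln(0.4800/0.5200) = -0.0800
θ = b + logit/(1.7·a) = -1.00 + (-0.0800)/2.3460 = -1.0341

-1.03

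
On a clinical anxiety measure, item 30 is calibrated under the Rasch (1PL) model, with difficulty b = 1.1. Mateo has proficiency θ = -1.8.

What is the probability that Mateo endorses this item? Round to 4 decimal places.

P(θ) = 1 / (1 + exp(−(θ − b)))
Exponent: (-1.8 − 1.1) = -2.9000
1/(1 + e^{2.9000}) = 0.0522
P = 0.0522

0.0522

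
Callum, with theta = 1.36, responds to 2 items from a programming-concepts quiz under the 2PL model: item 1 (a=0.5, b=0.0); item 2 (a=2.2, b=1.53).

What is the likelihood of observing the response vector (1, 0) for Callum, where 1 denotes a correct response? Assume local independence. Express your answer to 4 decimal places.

P(theta) = 1 / (1 + exp(−a(theta − b)))
P_1 = 1/(1+e^{-0.6800}) = 0.6637
P_2 = 1/(1+e^{0.3740}) = 0.4076
L = P_1 × (1−P_2) = 0.6637 × 0.5924 = 0.39322

0.3932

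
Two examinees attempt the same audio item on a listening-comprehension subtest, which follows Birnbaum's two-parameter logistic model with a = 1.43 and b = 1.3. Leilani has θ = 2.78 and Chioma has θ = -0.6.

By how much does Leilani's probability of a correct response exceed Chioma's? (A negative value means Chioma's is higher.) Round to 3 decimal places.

P(θ) = 1 / (1 + exp(−a(θ − b)))
P(Leilani) = 0.8925  [exponent 2.1164]
P(Chioma) = 0.0620  [exponent -2.7170]
Difference = 0.8925 − 0.0620 = 0.8305

0.831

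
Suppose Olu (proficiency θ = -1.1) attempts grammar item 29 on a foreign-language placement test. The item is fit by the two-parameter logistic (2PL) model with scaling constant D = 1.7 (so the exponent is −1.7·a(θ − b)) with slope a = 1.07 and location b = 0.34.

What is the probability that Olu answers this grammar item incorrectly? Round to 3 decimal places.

P(θ) = 1 / (1 + exp(−D·a(θ − b)))
Exponent: 1.7 × 1.07 × (-1.1 − 0.34) = -2.6194
1/(1 + e^{2.6194}) = 0.0679
P = 0.0679
P(incorrect) = 1 − 0.0679 = 0.9321

0.932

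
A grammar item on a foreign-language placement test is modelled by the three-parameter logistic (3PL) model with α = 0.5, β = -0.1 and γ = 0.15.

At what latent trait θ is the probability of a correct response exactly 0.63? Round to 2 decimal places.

0.42

P(θ) = γ + (1 − γ) · 1 / (1 + exp(−α(θ − β)))
Remove guessing floor: (0.63 − 0.15)/(1 − 0.15) = 0.5647
logit = ln(0.5647/0.4353) = 0.2603
θ = β + logit/(α) = -0.1 + 0.2603/0.5000 = 0.4206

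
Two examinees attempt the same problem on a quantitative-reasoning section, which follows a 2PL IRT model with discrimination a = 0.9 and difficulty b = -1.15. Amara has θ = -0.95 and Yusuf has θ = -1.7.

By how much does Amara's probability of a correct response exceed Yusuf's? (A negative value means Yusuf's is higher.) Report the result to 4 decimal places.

P(θ) = 1 / (1 + exp(−a(θ − b)))
P(Amara) = 0.5449  [exponent 0.1800]
P(Yusuf) = 0.3787  [exponent -0.4950]
Difference = 0.5449 − 0.3787 = 0.1662

0.1662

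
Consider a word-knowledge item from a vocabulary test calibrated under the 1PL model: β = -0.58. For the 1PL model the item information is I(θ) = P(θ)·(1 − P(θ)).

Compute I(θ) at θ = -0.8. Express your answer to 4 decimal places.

P = 1/(1+e^{0.2200}) = 0.4452
P(1−P) = 0.4452 × 0.5548 = 0.2470
I = P(1−P) = 0.24700

0.2470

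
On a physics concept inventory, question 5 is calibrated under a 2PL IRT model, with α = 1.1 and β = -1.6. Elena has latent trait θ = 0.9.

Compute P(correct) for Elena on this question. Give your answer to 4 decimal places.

P(θ) = 1 / (1 + exp(−α(θ − β)))
Exponent: 1.1 × (0.9 − (-1.6)) = 2.7500
1/(1 + e^{-2.7500}) = 0.9399

0.9399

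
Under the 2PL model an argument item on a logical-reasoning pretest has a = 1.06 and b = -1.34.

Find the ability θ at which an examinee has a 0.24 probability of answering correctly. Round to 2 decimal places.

-2.43

P(θ) = 1 / (1 + exp(−a(θ − b)))
logit = ln(0.2400/0.7600) = -1.1527
θ = b + logit/(a) = -1.34 + (-1.1527)/1.0600 = -2.4274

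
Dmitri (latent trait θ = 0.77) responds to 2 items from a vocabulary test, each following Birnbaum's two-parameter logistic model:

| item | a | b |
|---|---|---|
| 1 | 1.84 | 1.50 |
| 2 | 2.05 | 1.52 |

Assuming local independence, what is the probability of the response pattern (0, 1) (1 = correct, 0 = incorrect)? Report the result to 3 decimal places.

0.140

P(θ) = 1 / (1 + exp(−a(θ − b)))
P_1 = 1/(1+e^{1.3432}) = 0.2070
P_2 = 1/(1+e^{1.5375}) = 0.1769
L = (1−P_1) × P_2 = 0.7930 × 0.1769 = 0.14028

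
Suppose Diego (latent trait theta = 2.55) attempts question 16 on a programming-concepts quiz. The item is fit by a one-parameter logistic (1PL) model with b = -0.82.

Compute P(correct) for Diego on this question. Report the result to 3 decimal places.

P(theta) = 1 / (1 + exp(−(theta − b)))
Exponent: (2.55 − (-0.82)) = 3.3700
1/(1 + e^{-3.3700}) = 0.9668
P = 0.9668

0.967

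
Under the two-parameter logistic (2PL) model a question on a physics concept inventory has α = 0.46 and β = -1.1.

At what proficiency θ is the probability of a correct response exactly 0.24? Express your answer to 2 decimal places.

-3.61

P(θ) = 1 / (1 + exp(−α(θ − β)))
logit = ln(0.2400/0.7600) = -1.1527
θ = β + logit/(α) = -1.1 + (-1.1527)/0.4600 = -3.6058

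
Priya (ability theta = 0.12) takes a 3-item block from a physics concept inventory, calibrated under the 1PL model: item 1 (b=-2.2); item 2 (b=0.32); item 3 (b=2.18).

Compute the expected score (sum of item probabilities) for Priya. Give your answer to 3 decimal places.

1.474

P(theta) = 1 / (1 + exp(−(theta − b)))
P_1 = 1/(1+e^{-2.3200}) = 0.9105
P_2 = 1/(1+e^{0.2000}) = 0.4502
P_3 = 1/(1+e^{2.0600}) = 0.1130
E[score] = 0.9105 + 0.4502 + 0.1130 = 1.4737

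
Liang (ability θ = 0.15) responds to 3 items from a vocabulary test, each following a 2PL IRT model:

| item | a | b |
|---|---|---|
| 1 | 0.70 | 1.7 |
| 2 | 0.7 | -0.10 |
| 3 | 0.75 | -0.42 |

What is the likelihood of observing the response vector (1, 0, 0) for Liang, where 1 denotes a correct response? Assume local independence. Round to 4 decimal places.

0.0455

P(θ) = 1 / (1 + exp(−a(θ − b)))
P_1 = 1/(1+e^{1.0850}) = 0.2526
P_2 = 1/(1+e^{-0.1750}) = 0.5436
P_3 = 1/(1+e^{-0.4275}) = 0.6053
L = P_1 × (1−P_2) × (1−P_3) = 0.2526 × 0.4564 × 0.3947 = 0.04550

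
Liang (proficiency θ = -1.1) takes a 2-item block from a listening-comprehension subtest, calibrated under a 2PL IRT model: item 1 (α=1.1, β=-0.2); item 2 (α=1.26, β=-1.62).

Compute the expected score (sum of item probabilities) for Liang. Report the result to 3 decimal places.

P(θ) = 1 / (1 + exp(−α(θ − β)))
P_1 = 1/(1+e^{0.9900}) = 0.2709
P_2 = 1/(1+e^{-0.6552}) = 0.6582
E[score] = 0.2709 + 0.6582 = 0.9291

0.929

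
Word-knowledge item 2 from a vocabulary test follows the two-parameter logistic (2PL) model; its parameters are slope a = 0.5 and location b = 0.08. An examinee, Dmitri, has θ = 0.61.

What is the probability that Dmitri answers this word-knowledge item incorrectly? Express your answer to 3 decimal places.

0.434

P(θ) = 1 / (1 + exp(−a(θ − b)))
Exponent: 0.5 × (0.61 − 0.08) = 0.2650
1/(1 + e^{-0.2650}) = 0.5659
P(incorrect) = 1 − 0.5659 = 0.4341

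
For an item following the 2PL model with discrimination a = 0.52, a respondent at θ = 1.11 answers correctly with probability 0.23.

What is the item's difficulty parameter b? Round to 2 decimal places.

P(θ) = 1 / (1 + exp(−a(θ − b)))
logit(0.23) = ln(0.23/0.77) = -1.2083
b = θ − logit/(a) = 1.11 − (-1.2083)/0.5200 = 3.4337

3.43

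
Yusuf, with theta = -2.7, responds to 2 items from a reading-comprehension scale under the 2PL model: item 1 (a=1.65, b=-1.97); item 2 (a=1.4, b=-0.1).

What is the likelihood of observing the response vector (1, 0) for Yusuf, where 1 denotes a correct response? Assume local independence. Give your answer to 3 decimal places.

P(theta) = 1 / (1 + exp(−a(theta − b)))
P_1 = 1/(1+e^{1.2045}) = 0.2307
P_2 = 1/(1+e^{3.6400}) = 0.0256
L = P_1 × (1−P_2) = 0.2307 × 0.9744 = 0.22477

0.225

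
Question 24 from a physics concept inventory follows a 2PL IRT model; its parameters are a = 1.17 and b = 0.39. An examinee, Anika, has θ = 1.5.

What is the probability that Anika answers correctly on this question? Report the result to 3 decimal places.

0.786

P(θ) = 1 / (1 + exp(−a(θ − b)))
Exponent: 1.17 × (1.5 − 0.39) = 1.2987
1/(1 + e^{-1.2987}) = 0.7856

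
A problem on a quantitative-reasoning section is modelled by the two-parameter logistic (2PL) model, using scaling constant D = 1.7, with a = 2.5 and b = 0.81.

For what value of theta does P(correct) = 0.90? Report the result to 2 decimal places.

1.33

P(theta) = 1 / (1 + exp(−D·a(theta − b)))
logit = ln(0.9000/0.1000) = 2.1972
theta = b + logit/(1.7·a) = 0.81 + 2.1972/4.2500 = 1.3270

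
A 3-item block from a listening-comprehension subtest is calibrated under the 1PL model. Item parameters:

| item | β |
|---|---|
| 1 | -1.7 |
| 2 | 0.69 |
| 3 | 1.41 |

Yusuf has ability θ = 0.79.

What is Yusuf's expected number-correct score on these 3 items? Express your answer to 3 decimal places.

1.798

P(θ) = 1 / (1 + exp(−(θ − β)))
P_1 = 1/(1+e^{-2.4900}) = 0.9234
P_2 = 1/(1+e^{-0.1000}) = 0.5250
P_3 = 1/(1+e^{0.6200}) = 0.3498
E[score] = 0.9234 + 0.5250 + 0.3498 = 1.7982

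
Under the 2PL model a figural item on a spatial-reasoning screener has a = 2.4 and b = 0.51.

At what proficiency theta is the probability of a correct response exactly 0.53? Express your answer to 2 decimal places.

P(theta) = 1 / (1 + exp(−a(theta − b)))
logit = ln(0.5300/0.4700) = 0.1201
theta = b + logit/(a) = 0.51 + 0.1201/2.4000 = 0.5601

0.56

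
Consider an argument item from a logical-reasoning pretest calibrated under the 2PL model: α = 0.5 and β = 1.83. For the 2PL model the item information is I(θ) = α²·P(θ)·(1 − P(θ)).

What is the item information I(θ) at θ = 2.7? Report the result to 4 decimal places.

0.0596

P = 1/(1+e^{-0.4350}) = 0.6071
P(1−P) = 0.6071 × 0.3929 = 0.2385
I = α² × P(1−P) = 0.5² × 0.2385 = 0.05963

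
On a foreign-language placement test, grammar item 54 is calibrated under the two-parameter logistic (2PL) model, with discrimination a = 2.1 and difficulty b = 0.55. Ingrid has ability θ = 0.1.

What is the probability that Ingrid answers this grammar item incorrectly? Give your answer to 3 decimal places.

0.720

P(θ) = 1 / (1 + exp(−a(θ − b)))
Exponent: 2.1 × (0.1 − 0.55) = -0.9450
1/(1 + e^{0.9450}) = 0.2799
P(incorrect) = 1 − 0.2799 = 0.7201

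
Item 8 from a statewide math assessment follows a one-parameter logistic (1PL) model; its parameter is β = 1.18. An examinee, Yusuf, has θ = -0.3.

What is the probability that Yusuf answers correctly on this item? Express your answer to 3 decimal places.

0.185

P(θ) = 1 / (1 + exp(−(θ − β)))
Exponent: (-0.3 − 1.18) = -1.4800
1/(1 + e^{1.4800}) = 0.1854
P = 0.1854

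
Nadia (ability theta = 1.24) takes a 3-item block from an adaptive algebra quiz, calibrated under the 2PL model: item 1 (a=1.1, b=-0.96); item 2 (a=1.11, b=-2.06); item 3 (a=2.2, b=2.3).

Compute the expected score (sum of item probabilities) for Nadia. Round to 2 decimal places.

1.98

P(theta) = 1 / (1 + exp(−a(theta − b)))
P_1 = 1/(1+e^{-2.4200}) = 0.9183
P_2 = 1/(1+e^{-3.6630}) = 0.9750
P_3 = 1/(1+e^{2.3320}) = 0.0885
E[score] = 0.9183 + 0.9750 + 0.0885 = 1.9818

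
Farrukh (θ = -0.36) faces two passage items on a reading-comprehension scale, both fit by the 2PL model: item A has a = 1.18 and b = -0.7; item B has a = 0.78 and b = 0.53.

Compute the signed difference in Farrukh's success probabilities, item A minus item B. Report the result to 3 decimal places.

P(θ) = 1 / (1 + exp(−a(θ − b)))
P_A = 0.5990
P_B = 0.3331
P_A − P_B = 0.2659

0.266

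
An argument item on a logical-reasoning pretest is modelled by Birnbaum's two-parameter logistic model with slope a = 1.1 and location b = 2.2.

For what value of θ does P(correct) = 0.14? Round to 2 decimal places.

P(θ) = 1 / (1 + exp(−a(θ − b)))
logit = ln(0.1400/0.8600) = -1.8153
θ = b + logit/(a) = 2.2 + (-1.8153)/1.1000 = 0.5497

0.55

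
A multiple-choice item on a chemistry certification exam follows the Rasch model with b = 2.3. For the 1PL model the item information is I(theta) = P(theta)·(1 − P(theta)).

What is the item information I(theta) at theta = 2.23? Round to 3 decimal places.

0.250

P = 1/(1+e^{0.0700}) = 0.4825
P(1−P) = 0.4825 × 0.5175 = 0.2497
I = P(1−P) = 0.24969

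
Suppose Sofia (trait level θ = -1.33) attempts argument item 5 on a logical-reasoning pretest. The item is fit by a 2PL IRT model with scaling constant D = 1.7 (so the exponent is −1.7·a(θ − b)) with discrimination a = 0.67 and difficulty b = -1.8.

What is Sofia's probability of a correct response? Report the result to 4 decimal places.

P(θ) = 1 / (1 + exp(−D·a(θ − b)))
Exponent: 1.7 × 0.67 × (-1.33 − (-1.8)) = 0.5353
1/(1 + e^{-0.5353}) = 0.6307
P = 0.6307

0.6307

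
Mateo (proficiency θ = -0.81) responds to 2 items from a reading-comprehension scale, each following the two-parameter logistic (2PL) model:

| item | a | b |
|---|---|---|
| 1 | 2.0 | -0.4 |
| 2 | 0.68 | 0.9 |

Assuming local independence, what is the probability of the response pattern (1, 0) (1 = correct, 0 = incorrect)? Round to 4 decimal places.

P(θ) = 1 / (1 + exp(−a(θ − b)))
P_1 = 1/(1+e^{0.8200}) = 0.3058
P_2 = 1/(1+e^{1.1628}) = 0.2382
L = P_1 × (1−P_2) = 0.3058 × 0.7618 = 0.23294

0.2329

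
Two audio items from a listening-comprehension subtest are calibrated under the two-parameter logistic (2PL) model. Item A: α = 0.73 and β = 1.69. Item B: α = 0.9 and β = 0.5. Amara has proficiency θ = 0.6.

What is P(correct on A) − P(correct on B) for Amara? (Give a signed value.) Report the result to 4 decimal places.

P(θ) = 1 / (1 + exp(−α(θ − β)))
P_A = 0.3109
P_B = 0.5225
P_A − P_B = -0.2115

-0.2115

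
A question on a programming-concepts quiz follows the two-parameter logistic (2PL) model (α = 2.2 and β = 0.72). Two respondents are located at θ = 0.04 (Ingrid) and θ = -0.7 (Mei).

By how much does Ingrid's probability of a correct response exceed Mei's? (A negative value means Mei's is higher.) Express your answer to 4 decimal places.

P(θ) = 1 / (1 + exp(−α(θ − β)))
P(Ingrid) = 0.1830  [exponent -1.4960]
P(Mei) = 0.0421  [exponent -3.1240]
Difference = 0.1830 − 0.0421 = 0.1409

0.1409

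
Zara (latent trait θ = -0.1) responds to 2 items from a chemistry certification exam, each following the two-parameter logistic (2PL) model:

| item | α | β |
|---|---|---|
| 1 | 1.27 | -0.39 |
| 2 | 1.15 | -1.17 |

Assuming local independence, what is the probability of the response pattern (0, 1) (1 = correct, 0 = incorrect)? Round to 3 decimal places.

0.316

P(θ) = 1 / (1 + exp(−α(θ − β)))
P_1 = 1/(1+e^{-0.3683}) = 0.5910
P_2 = 1/(1+e^{-1.2305}) = 0.7739
L = (1−P_1) × P_2 = 0.4090 × 0.7739 = 0.31649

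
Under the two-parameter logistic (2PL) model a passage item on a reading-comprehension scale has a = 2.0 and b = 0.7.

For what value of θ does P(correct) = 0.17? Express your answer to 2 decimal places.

-0.09

P(θ) = 1 / (1 + exp(−a(θ − b)))
logit = ln(0.1700/0.8300) = -1.5856
θ = b + logit/(a) = 0.7 + (-1.5856)/2.0000 = -0.0928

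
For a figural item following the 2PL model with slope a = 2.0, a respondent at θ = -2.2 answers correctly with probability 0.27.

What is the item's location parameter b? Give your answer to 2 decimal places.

P(θ) = 1 / (1 + exp(−a(θ − b)))
logit(0.27) = ln(0.27/0.73) = -0.9946
b = θ − logit/(a) = -2.2 − (-0.9946)/2.0000 = -1.7027

-1.70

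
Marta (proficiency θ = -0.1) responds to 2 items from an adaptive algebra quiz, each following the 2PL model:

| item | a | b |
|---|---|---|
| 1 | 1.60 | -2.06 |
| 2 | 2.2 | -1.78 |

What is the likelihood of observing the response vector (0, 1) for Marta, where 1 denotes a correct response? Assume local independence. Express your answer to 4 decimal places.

P(θ) = 1 / (1 + exp(−a(θ − b)))
P_1 = 1/(1+e^{-3.1360}) = 0.9584
P_2 = 1/(1+e^{-3.6960}) = 0.9758
L = (1−P_1) × P_2 = 0.0416 × 0.9758 = 0.04064

0.0406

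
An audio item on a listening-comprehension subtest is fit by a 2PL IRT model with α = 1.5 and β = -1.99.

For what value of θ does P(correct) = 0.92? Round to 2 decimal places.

P(θ) = 1 / (1 + exp(−α(θ − β)))
logit = ln(0.9200/0.0800) = 2.4423
θ = β + logit/(α) = -1.99 + 2.4423/1.5000 = -0.3618

-0.36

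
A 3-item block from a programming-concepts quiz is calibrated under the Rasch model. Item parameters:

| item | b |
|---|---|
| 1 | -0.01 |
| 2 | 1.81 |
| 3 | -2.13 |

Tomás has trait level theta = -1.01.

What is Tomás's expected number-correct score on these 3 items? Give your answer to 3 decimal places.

1.079

P(theta) = 1 / (1 + exp(−(theta − b)))
P_1 = 1/(1+e^{1.0000}) = 0.2689
P_2 = 1/(1+e^{2.8200}) = 0.0563
P_3 = 1/(1+e^{-1.1200}) = 0.7540
E[score] = 0.2689 + 0.0563 + 0.7540 = 1.0792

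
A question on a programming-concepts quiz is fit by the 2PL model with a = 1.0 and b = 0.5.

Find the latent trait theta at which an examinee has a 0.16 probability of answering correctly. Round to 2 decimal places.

P(theta) = 1 / (1 + exp(−a(theta − b)))
logit = ln(0.1600/0.8400) = -1.6582
theta = b + logit/(a) = 0.5 + (-1.6582)/1.0000 = -1.1582

-1.16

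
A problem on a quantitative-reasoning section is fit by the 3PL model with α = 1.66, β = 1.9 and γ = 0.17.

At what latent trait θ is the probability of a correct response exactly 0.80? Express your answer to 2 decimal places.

2.59

P(θ) = γ + (1 − γ) · 1 / (1 + exp(−α(θ − β)))
Remove guessing floor: (0.80 − 0.17)/(1 − 0.17) = 0.7590
logit = ln(0.7590/0.2410) = 1.1474
θ = β + logit/(α) = 1.9 + 1.1474/1.6600 = 2.5912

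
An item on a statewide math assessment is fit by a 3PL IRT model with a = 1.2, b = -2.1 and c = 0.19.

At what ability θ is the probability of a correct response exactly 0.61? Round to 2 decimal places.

P(θ) = c + (1 − c) · 1 / (1 + exp(−a(θ − b)))
Remove guessing floor: (0.61 − 0.19)/(1 − 0.19) = 0.5185
logit = ln(0.5185/0.4815) = 0.0741
θ = b + logit/(a) = -2.1 + 0.0741/1.2000 = -2.0382

-2.04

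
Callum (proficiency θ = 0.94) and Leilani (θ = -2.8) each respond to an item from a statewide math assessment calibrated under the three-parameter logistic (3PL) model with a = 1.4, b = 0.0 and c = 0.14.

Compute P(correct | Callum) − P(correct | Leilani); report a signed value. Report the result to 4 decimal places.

P(θ) = c + (1 − c) · 1 / (1 + exp(−a(θ − b)))
P(Callum) = 0.8181  [exponent 1.3160]
P(Leilani) = 0.1567  [exponent -3.9200]
Difference = 0.8181 − 0.1567 = 0.6614

0.6614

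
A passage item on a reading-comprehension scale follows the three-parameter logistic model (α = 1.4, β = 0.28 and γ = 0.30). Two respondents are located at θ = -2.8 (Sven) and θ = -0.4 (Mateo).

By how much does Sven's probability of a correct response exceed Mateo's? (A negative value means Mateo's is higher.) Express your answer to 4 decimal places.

P(θ) = γ + (1 − γ) · 1 / (1 + exp(−α(θ − β)))
P(Sven) = 0.3093  [exponent -4.3120]
P(Mateo) = 0.4949  [exponent -0.9520]
Difference = 0.3093 − 0.4949 = -0.1857

-0.1857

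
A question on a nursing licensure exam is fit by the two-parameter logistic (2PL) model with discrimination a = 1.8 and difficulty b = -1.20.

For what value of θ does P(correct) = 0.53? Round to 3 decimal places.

P(θ) = 1 / (1 + exp(−a(θ − b)))
logit = ln(0.5300/0.4700) = 0.1201
θ = b + logit/(a) = -1.20 + 0.1201/1.8000 = -1.1333

-1.133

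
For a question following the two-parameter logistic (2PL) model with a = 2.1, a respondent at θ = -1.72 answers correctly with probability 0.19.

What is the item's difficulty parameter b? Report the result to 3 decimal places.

P(θ) = 1 / (1 + exp(−a(θ − b)))
logit(0.19) = ln(0.19/0.81) = -1.4500
b = θ − logit/(a) = -1.72 − (-1.4500)/2.1000 = -1.0295

-1.030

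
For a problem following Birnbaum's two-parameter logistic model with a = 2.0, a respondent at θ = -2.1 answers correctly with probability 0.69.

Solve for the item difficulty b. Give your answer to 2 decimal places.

P(θ) = 1 / (1 + exp(−a(θ − b)))
logit(0.69) = ln(0.69/0.31) = 0.8001
b = θ − logit/(a) = -2.1 − 0.8001/2.0000 = -2.5001

-2.50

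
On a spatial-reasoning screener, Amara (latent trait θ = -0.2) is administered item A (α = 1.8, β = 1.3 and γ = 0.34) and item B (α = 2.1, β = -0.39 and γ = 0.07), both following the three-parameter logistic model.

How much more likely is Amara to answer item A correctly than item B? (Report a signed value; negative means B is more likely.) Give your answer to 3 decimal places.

P(θ) = γ + (1 − γ) · 1 / (1 + exp(−α(θ − β)))
P_A = 0.3816
P_B = 0.6266
P_A − P_B = -0.2450

-0.245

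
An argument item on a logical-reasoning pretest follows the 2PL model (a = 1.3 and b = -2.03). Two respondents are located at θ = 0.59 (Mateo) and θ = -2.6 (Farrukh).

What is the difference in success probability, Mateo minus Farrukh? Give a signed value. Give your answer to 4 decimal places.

0.6451

P(θ) = 1 / (1 + exp(−a(θ − b)))
P(Mateo) = 0.9679  [exponent 3.4060]
P(Farrukh) = 0.3228  [exponent -0.7410]
Difference = 0.9679 − 0.3228 = 0.6451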